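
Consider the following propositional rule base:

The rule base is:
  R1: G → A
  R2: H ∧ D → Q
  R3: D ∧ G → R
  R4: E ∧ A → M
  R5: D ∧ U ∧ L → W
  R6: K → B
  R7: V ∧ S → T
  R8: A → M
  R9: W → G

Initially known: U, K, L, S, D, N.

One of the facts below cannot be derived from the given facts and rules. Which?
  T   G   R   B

T

Round 1 fires R5, R6, giving W, B.
Round 2 fires R9, giving G.
Round 3 fires R1, R3, giving A, R.
Round 4 fires R8, giving M.
Derived: B (round 1), R (round 3), G (round 2). T never appears in any round.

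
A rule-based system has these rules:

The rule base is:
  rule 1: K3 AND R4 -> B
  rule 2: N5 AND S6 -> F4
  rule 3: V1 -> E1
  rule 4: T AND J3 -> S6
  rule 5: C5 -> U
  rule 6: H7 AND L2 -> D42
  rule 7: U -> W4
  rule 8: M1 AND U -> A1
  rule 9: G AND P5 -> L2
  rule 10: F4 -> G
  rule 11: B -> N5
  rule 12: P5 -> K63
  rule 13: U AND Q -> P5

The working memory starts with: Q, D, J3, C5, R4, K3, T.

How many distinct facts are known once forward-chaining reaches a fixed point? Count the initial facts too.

17

Round 1: rule 1 [K3 AND R4 -> B]; rule 4 [T AND J3 -> S6]; rule 5 [C5 -> U]. New: B, S6, U.
Round 2: rule 7 [U -> W4]; rule 11 [B -> N5]; rule 13 [U AND Q -> P5]. New: W4, N5, P5.
Round 3: rule 2 [N5 AND S6 -> F4]; rule 12 [P5 -> K63]. New: F4, K63.
Round 4: rule 10 [F4 -> G]. New: G.
Round 5: rule 9 [G AND P5 -> L2]. New: L2.
Closure: {B, C5, D, F4, G, J3, K3, K63, L2, N5, P5, Q, R4, S6, T, U, W4} — 17 facts.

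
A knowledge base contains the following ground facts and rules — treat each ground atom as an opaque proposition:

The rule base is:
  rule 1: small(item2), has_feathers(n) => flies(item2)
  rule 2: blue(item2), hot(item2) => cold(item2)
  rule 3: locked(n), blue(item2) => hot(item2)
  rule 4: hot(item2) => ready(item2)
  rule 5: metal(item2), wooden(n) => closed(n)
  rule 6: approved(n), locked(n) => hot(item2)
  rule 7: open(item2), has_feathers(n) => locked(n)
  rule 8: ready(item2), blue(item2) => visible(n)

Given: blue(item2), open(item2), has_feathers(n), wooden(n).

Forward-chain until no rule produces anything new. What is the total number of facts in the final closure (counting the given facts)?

[1] rule 7 [open(item2), has_feathers(n) => locked(n)]. ⇒ new: locked(n).
[2] rule 3 [locked(n), blue(item2) => hot(item2)]. ⇒ new: hot(item2).
[3] rule 2 [blue(item2), hot(item2) => cold(item2)]; rule 4 [hot(item2) => ready(item2)]. ⇒ new: cold(item2), ready(item2).
[4] rule 8 [ready(item2), blue(item2) => visible(n)]. ⇒ new: visible(n).
Closure: {blue(item2), cold(item2), has_feathers(n), hot(item2), locked(n), open(item2), ready(item2), visible(n), wooden(n)} — 9 facts.

9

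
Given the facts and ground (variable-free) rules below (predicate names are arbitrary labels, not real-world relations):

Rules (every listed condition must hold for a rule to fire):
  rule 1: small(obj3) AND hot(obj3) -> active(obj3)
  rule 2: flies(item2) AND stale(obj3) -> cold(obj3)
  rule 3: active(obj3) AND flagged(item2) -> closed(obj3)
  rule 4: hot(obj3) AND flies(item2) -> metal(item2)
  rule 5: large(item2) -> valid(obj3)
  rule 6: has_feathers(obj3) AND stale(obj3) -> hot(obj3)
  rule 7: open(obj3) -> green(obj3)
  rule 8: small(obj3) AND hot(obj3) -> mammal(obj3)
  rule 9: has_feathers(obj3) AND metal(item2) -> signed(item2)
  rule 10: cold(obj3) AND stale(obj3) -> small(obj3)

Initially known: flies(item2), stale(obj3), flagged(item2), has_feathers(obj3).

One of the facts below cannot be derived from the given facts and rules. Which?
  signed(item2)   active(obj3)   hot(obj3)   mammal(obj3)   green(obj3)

green(obj3)

Round 1: rule 2 [flies(item2) AND stale(obj3) -> cold(obj3)]; rule 6 [has_feathers(obj3) AND stale(obj3) -> hot(obj3)]. Adds cold(obj3), hot(obj3).
Round 2: rule 4 [hot(obj3) AND flies(item2) -> metal(item2)]; rule 10 [cold(obj3) AND stale(obj3) -> small(obj3)]. Adds metal(item2), small(obj3).
Round 3: rule 1 [small(obj3) AND hot(obj3) -> active(obj3)]; rule 8 [small(obj3) AND hot(obj3) -> mammal(obj3)]; rule 9 [has_feathers(obj3) AND metal(item2) -> signed(item2)]. Adds active(obj3), mammal(obj3), signed(item2).
Round 4: rule 3 [active(obj3) AND flagged(item2) -> closed(obj3)]. Adds closed(obj3).
Derived: hot(obj3) (round 1), active(obj3) (round 3), mammal(obj3) (round 3), signed(item2) (round 3). green(obj3) never appears in any round.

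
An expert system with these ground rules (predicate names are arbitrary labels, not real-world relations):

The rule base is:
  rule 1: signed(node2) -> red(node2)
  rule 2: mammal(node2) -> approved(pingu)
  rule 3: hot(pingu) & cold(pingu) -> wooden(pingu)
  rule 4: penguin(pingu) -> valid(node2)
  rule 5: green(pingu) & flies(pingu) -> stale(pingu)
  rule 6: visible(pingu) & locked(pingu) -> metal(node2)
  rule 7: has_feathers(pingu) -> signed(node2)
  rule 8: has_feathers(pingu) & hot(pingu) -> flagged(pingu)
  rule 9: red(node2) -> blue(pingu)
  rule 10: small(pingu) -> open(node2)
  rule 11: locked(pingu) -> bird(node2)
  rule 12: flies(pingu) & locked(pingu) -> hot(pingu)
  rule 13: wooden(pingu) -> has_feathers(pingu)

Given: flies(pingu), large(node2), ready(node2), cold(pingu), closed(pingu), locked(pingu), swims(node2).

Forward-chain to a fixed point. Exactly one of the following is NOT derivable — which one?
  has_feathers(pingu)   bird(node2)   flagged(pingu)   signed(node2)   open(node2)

open(node2)

Round 1: rule 11 [locked(pingu) -> bird(node2)]; rule 12 [flies(pingu) & locked(pingu) -> hot(pingu)]. Adds bird(node2), hot(pingu).
Round 2: rule 3 [hot(pingu) & cold(pingu) -> wooden(pingu)]. Adds wooden(pingu).
Round 3: rule 13 [wooden(pingu) -> has_feathers(pingu)]. Adds has_feathers(pingu).
Round 4: rule 7 [has_feathers(pingu) -> signed(node2)]; rule 8 [has_feathers(pingu) & hot(pingu) -> flagged(pingu)]. Adds signed(node2), flagged(pingu).
Round 5: rule 1 [signed(node2) -> red(node2)]. Adds red(node2).
Round 6: rule 9 [red(node2) -> blue(pingu)]. Adds blue(pingu).
Derived: has_feathers(pingu) (round 3), bird(node2) (round 1), signed(node2) (round 4), flagged(pingu) (round 4). open(node2) never appears in any round.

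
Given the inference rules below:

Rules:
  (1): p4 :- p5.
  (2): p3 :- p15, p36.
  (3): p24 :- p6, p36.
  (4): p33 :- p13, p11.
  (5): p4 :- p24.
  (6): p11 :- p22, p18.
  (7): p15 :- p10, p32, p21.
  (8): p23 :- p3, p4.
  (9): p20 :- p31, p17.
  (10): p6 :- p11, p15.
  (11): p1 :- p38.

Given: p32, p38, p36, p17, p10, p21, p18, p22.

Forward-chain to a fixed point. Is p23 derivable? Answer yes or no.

yes

Round 1: (6) [p11 :- p22, p18.]; (7) [p15 :- p10, p32, p21.]; (11) [p1 :- p38.]. New: p11, p15, p1.
Round 2: (2) [p3 :- p15, p36.]; (10) [p6 :- p11, p15.]. New: p3, p6.
Round 3: (3) [p24 :- p6, p36.]. New: p24.
Round 4: (5) [p4 :- p24.]. New: p4.
Round 5: (8) [p23 :- p3, p4.]. New: p23.
p23 appears in round 5, so it is derivable.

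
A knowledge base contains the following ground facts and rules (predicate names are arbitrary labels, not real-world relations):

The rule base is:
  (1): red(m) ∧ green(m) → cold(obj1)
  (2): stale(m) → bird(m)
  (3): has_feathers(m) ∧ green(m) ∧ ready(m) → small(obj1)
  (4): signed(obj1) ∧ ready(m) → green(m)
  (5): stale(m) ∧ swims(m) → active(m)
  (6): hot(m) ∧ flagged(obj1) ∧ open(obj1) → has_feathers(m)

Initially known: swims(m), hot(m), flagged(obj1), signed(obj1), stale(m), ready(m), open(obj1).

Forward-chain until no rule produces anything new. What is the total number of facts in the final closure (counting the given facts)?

12

Round 1: (2) [stale(m) → bird(m)]; (4) [signed(obj1) ∧ ready(m) → green(m)]; (5) [stale(m) ∧ swims(m) → active(m)]; (6) [hot(m) ∧ flagged(obj1) ∧ open(obj1) → has_feathers(m)]. Adds bird(m), green(m), active(m), has_feathers(m).
Round 2: (3) [has_feathers(m) ∧ green(m) ∧ ready(m) → small(obj1)]. Adds small(obj1).
Closure: {active(m), bird(m), flagged(obj1), green(m), has_feathers(m), hot(m), open(obj1), ready(m), signed(obj1), small(obj1), stale(m), swims(m)} — 12 facts.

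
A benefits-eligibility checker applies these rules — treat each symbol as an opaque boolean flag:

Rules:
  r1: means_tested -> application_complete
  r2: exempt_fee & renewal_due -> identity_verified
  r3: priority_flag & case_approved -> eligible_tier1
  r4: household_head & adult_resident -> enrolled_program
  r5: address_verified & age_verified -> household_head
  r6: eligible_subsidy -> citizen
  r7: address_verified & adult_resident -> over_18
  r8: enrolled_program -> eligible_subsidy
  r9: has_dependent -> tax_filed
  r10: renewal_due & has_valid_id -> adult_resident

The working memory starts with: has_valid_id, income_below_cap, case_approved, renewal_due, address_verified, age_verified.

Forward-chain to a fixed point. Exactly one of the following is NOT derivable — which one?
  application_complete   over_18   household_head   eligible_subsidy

Round 1: r5 [address_verified & age_verified -> household_head]; r10 [renewal_due & has_valid_id -> adult_resident]. New: household_head, adult_resident.
Round 2: r4 [household_head & adult_resident -> enrolled_program]; r7 [address_verified & adult_resident -> over_18]. New: enrolled_program, over_18.
Round 3: r8 [enrolled_program -> eligible_subsidy]. New: eligible_subsidy.
Round 4: r6 [eligible_subsidy -> citizen]. New: citizen.
Derived: over_18 (round 2), household_head (round 1), eligible_subsidy (round 3). application_complete never appears in any round.

application_complete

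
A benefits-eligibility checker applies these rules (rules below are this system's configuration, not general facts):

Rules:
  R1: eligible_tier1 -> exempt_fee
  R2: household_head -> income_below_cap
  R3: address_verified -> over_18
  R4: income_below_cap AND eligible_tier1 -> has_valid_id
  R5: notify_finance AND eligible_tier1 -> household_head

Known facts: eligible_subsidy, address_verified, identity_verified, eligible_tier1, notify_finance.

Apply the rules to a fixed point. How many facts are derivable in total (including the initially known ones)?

10

[1] R1 [eligible_tier1 -> exempt_fee]; R3 [address_verified -> over_18]; R5 [notify_finance AND eligible_tier1 -> household_head]. ⇒ new: exempt_fee, over_18, household_head.
[2] R2 [household_head -> income_below_cap]. ⇒ new: income_below_cap.
[3] R4 [income_below_cap AND eligible_tier1 -> has_valid_id]. ⇒ new: has_valid_id.
Closure: {address_verified, eligible_subsidy, eligible_tier1, exempt_fee, has_valid_id, household_head, identity_verified, income_below_cap, notify_finance, over_18} — 10 facts.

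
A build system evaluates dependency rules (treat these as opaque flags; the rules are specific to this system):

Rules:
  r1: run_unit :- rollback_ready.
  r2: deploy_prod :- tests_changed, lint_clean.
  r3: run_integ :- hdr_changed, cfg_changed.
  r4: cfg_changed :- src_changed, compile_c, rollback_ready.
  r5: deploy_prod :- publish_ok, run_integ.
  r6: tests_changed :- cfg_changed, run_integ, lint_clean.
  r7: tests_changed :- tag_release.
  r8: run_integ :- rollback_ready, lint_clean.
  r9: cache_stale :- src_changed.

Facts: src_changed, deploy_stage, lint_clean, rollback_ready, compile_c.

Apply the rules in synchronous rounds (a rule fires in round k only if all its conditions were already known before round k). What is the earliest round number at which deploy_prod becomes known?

3

[1] r1 [run_unit :- rollback_ready.]; r4 [cfg_changed :- src_changed, compile_c, rollback_ready.]; r8 [run_integ :- rollback_ready, lint_clean.]; r9 [cache_stale :- src_changed.]. ⇒ new: run_unit, cfg_changed, run_integ, cache_stale.
[2] r6 [tests_changed :- cfg_changed, run_integ, lint_clean.]. ⇒ new: tests_changed.
[3] r2 [deploy_prod :- tests_changed, lint_clean.]. ⇒ new: deploy_prod.
deploy_prod first appears in round 3.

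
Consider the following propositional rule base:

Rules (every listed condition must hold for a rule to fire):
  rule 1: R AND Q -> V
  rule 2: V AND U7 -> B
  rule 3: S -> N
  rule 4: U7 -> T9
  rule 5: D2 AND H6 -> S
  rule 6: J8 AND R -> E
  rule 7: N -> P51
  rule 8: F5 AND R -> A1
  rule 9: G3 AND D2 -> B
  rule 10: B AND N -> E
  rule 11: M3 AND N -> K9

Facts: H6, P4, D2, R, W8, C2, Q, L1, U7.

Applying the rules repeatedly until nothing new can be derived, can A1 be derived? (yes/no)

[1] rule 1 [R AND Q -> V]; rule 4 [U7 -> T9]; rule 5 [D2 AND H6 -> S]. ⇒ new: V, T9, S.
[2] rule 2 [V AND U7 -> B]; rule 3 [S -> N]. ⇒ new: B, N.
[3] rule 7 [N -> P51]; rule 10 [B AND N -> E]. ⇒ new: P51, E.
Fixed point reached. A1 is concluded only by rule 8; rule 8 needs F5 (never derived).

no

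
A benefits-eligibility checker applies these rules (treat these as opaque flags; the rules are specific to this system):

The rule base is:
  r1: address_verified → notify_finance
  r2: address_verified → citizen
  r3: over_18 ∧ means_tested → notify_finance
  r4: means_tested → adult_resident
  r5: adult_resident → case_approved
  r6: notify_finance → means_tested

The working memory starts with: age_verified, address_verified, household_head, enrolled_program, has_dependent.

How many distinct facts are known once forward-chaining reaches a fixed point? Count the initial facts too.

Round 1 fires r1, r2, giving notify_finance, citizen.
Round 2 fires r6, giving means_tested.
Round 3 fires r4, giving adult_resident.
Round 4 fires r5, giving case_approved.
Closure: {address_verified, adult_resident, age_verified, case_approved, citizen, enrolled_program, has_dependent, household_head, means_tested, notify_finance} — 10 facts.

10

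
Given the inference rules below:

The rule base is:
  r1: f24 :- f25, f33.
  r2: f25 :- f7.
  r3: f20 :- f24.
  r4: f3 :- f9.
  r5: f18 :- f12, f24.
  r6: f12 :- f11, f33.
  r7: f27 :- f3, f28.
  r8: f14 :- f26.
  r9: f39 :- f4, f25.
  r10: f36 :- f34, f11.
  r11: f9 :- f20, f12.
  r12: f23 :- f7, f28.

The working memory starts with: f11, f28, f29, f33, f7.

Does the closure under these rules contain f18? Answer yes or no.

yes

Round 1: r2 [f25 :- f7.]; r6 [f12 :- f11, f33.]; r12 [f23 :- f7, f28.]. Adds f25, f12, f23.
Round 2: r1 [f24 :- f25, f33.]. Adds f24.
Round 3: r3 [f20 :- f24.]; r5 [f18 :- f12, f24.]. Adds f20, f18.
Round 4: r11 [f9 :- f20, f12.]. Adds f9.
Round 5: r4 [f3 :- f9.]. Adds f3.
Round 6: r7 [f27 :- f3, f28.]. Adds f27.
f18 appears in round 3, so it is derivable.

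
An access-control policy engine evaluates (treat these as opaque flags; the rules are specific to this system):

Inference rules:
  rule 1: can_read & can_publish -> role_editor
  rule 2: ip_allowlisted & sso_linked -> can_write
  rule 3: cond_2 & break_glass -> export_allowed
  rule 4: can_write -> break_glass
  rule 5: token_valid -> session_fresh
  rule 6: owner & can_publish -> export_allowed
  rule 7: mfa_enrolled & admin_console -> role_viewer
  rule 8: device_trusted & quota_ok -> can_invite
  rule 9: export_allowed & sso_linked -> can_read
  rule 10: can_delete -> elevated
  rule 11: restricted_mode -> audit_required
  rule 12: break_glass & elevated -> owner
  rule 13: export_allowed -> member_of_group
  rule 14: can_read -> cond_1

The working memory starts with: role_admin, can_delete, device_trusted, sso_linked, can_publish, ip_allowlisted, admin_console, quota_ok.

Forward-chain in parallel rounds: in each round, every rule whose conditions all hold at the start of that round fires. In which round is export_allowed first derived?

4

Round 1: rule 2 [ip_allowlisted & sso_linked -> can_write]; rule 8 [device_trusted & quota_ok -> can_invite]; rule 10 [can_delete -> elevated]. New: can_write, can_invite, elevated.
Round 2: rule 4 [can_write -> break_glass]. New: break_glass.
Round 3: rule 12 [break_glass & elevated -> owner]. New: owner.
Round 4: rule 6 [owner & can_publish -> export_allowed]. New: export_allowed.
export_allowed first appears in round 4.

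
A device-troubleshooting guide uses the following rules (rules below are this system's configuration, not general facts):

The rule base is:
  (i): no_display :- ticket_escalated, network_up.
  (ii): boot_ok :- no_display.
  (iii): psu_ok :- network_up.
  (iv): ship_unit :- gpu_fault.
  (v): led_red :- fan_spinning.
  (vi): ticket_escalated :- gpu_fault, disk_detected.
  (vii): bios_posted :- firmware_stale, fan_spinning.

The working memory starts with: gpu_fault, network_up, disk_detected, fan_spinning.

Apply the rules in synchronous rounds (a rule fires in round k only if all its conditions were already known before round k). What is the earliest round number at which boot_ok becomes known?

Round 1 fires (iii), (iv), (v), (vi), giving psu_ok, ship_unit, led_red, ticket_escalated.
Round 2 fires (i), giving no_display.
Round 3 fires (ii), giving boot_ok.
boot_ok first appears in round 3.

3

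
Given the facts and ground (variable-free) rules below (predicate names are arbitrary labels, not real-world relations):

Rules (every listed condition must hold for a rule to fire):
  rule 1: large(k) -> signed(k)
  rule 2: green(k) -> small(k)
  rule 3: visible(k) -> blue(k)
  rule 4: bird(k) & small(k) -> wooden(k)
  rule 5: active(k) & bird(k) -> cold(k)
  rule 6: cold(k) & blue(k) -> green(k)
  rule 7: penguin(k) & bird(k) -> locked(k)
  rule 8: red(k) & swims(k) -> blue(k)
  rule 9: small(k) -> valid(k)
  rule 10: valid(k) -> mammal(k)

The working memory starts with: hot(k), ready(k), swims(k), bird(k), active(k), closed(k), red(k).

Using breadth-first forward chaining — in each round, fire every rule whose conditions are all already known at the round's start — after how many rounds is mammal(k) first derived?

5

Round 1 fires rule 5, rule 8, giving cold(k), blue(k).
Round 2 fires rule 6, giving green(k).
Round 3 fires rule 2, giving small(k).
Round 4 fires rule 4, rule 9, giving wooden(k), valid(k).
Round 5 fires rule 10, giving mammal(k).
mammal(k) first appears in round 5.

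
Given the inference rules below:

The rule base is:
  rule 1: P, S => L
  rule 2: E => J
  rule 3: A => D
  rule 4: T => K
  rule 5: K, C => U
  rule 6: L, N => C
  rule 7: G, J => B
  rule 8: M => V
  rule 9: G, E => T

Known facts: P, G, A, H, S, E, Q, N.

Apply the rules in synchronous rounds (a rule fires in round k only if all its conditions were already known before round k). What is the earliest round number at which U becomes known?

3

Round 1: rule 1 [P, S => L]; rule 2 [E => J]; rule 3 [A => D]; rule 9 [G, E => T]. Adds L, J, D, T.
Round 2: rule 4 [T => K]; rule 6 [L, N => C]; rule 7 [G, J => B]. Adds K, C, B.
Round 3: rule 5 [K, C => U]. Adds U.
U first appears in round 3.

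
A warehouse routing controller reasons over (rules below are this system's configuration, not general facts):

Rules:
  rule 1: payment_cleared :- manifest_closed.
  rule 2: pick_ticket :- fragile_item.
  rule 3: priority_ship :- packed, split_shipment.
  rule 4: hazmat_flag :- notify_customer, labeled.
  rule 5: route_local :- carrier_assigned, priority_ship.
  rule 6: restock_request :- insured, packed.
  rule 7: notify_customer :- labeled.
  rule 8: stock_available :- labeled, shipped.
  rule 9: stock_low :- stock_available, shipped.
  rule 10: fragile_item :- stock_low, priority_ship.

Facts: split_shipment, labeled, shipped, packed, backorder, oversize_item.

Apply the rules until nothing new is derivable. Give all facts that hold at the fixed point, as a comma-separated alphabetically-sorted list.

backorder, fragile_item, hazmat_flag, labeled, notify_customer, oversize_item, packed, pick_ticket, priority_ship, shipped, split_shipment, stock_available, stock_low

Round 1: rule 3 [priority_ship :- packed, split_shipment.]; rule 7 [notify_customer :- labeled.]; rule 8 [stock_available :- labeled, shipped.]. Adds priority_ship, notify_customer, stock_available.
Round 2: rule 4 [hazmat_flag :- notify_customer, labeled.]; rule 9 [stock_low :- stock_available, shipped.]. Adds hazmat_flag, stock_low.
Round 3: rule 10 [fragile_item :- stock_low, priority_ship.]. Adds fragile_item.
Round 4: rule 2 [pick_ticket :- fragile_item.]. Adds pick_ticket.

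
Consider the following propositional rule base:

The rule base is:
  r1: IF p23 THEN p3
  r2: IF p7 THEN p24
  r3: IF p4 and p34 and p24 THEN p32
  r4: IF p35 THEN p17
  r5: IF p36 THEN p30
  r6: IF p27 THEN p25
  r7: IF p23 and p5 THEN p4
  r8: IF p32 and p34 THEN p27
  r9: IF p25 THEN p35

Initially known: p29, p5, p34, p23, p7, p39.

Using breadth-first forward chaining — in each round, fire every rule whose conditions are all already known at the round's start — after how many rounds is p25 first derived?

4

Round 1: r1 [IF p23 THEN p3]; r2 [IF p7 THEN p24]; r7 [IF p23 and p5 THEN p4]. Adds p3, p24, p4.
Round 2: r3 [IF p4 and p34 and p24 THEN p32]. Adds p32.
Round 3: r8 [IF p32 and p34 THEN p27]. Adds p27.
Round 4: r6 [IF p27 THEN p25]. Adds p25.
p25 first appears in round 4.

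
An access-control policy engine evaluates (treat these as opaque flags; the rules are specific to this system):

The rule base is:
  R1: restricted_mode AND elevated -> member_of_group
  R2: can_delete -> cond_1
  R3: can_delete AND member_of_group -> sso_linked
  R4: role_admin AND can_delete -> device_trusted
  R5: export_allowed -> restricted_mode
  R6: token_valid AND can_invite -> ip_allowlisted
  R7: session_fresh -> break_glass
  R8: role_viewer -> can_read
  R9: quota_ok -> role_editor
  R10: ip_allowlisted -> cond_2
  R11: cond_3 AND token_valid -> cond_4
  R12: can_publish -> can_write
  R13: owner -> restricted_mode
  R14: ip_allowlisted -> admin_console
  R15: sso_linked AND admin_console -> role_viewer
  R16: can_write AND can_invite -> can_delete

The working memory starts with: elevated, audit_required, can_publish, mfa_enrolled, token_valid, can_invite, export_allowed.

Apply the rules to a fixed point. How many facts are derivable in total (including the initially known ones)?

[1] R5 [export_allowed -> restricted_mode]; R6 [token_valid AND can_invite -> ip_allowlisted]; R12 [can_publish -> can_write]. ⇒ new: restricted_mode, ip_allowlisted, can_write.
[2] R1 [restricted_mode AND elevated -> member_of_group]; R10 [ip_allowlisted -> cond_2]; R14 [ip_allowlisted -> admin_console]; R16 [can_write AND can_invite -> can_delete]. ⇒ new: member_of_group, cond_2, admin_console, can_delete.
[3] R2 [can_delete -> cond_1]; R3 [can_delete AND member_of_group -> sso_linked]. ⇒ new: cond_1, sso_linked.
[4] R15 [sso_linked AND admin_console -> role_viewer]. ⇒ new: role_viewer.
[5] R8 [role_viewer -> can_read]. ⇒ new: can_read.
Closure: {admin_console, audit_required, can_delete, can_invite, can_publish, can_read, can_write, cond_1, cond_2, elevated, export_allowed, ip_allowlisted, member_of_group, mfa_enrolled, restricted_mode, role_viewer, sso_linked, token_valid} — 18 facts.

18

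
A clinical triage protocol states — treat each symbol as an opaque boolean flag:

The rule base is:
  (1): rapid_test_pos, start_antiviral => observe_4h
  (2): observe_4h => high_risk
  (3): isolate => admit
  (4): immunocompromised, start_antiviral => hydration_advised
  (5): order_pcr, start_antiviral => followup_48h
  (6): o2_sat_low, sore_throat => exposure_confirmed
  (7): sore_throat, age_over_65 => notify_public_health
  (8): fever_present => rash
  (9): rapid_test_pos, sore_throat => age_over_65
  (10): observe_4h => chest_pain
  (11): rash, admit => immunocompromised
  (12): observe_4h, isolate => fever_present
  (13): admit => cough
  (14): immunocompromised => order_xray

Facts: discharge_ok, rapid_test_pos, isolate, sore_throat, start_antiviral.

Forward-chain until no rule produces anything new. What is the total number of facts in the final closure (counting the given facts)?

17

Round 1: (1) [rapid_test_pos, start_antiviral => observe_4h]; (3) [isolate => admit]; (9) [rapid_test_pos, sore_throat => age_over_65]. New: observe_4h, admit, age_over_65.
Round 2: (2) [observe_4h => high_risk]; (7) [sore_throat, age_over_65 => notify_public_health]; (10) [observe_4h => chest_pain]; (12) [observe_4h, isolate => fever_present]; (13) [admit => cough]. New: high_risk, notify_public_health, chest_pain, fever_present, cough.
Round 3: (8) [fever_present => rash]. New: rash.
Round 4: (11) [rash, admit => immunocompromised]. New: immunocompromised.
Round 5: (4) [immunocompromised, start_antiviral => hydration_advised]; (14) [immunocompromised => order_xray]. New: hydration_advised, order_xray.
Closure: {admit, age_over_65, chest_pain, cough, discharge_ok, fever_present, high_risk, hydration_advised, immunocompromised, isolate, notify_public_health, observe_4h, order_xray, rapid_test_pos, rash, sore_throat, start_antiviral} — 17 facts.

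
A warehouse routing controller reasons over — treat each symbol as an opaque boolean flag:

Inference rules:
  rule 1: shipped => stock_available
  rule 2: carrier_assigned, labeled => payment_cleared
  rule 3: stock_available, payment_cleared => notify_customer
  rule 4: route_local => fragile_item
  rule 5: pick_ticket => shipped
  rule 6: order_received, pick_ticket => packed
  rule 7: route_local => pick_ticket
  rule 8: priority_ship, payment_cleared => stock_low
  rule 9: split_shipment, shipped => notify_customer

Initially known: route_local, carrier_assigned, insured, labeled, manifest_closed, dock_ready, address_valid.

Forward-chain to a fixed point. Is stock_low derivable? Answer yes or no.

no

Round 1 — rule 2, rule 4, rule 7, derive payment_cleared, fragile_item, pick_ticket.
Round 2 — rule 5, derive shipped.
Round 3 — rule 1, derive stock_available.
Round 4 — rule 3, derive notify_customer.
Fixed point reached. stock_low is concluded only by rule 8; rule 8 needs priority_ship (never derived).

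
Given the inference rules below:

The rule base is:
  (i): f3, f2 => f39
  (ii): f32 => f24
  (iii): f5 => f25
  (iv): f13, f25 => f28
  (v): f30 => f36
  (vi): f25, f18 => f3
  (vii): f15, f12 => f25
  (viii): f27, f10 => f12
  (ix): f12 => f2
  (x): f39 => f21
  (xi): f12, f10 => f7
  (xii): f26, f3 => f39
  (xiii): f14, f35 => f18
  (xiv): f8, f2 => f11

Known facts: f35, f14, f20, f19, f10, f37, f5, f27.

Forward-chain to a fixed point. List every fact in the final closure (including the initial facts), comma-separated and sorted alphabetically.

[1] (iii) [f5 => f25]; (viii) [f27, f10 => f12]; (xiii) [f14, f35 => f18]. ⇒ new: f25, f12, f18.
[2] (vi) [f25, f18 => f3]; (ix) [f12 => f2]; (xi) [f12, f10 => f7]. ⇒ new: f3, f2, f7.
[3] (i) [f3, f2 => f39]. ⇒ new: f39.
[4] (x) [f39 => f21]. ⇒ new: f21.

f10, f12, f14, f18, f19, f2, f20, f21, f25, f27, f3, f35, f37, f39, f5, f7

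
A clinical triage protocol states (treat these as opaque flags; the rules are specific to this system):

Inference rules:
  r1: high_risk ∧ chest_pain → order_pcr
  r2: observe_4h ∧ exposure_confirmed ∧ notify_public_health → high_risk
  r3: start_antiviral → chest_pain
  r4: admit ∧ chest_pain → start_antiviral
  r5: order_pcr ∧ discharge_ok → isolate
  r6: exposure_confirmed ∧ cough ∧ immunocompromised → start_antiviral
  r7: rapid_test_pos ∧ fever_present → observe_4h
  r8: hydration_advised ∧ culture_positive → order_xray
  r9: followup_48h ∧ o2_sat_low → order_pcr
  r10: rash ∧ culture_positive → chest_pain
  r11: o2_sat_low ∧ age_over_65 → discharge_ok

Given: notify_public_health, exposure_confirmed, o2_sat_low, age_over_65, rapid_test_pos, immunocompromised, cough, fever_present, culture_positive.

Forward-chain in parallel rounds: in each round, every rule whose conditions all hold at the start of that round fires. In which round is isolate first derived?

4

Round 1: r6 [exposure_confirmed ∧ cough ∧ immunocompromised → start_antiviral]; r7 [rapid_test_pos ∧ fever_present → observe_4h]; r11 [o2_sat_low ∧ age_over_65 → discharge_ok]. New: start_antiviral, observe_4h, discharge_ok.
Round 2: r2 [observe_4h ∧ exposure_confirmed ∧ notify_public_health → high_risk]; r3 [start_antiviral → chest_pain]. New: high_risk, chest_pain.
Round 3: r1 [high_risk ∧ chest_pain → order_pcr]. New: order_pcr.
Round 4: r5 [order_pcr ∧ discharge_ok → isolate]. New: isolate.
isolate first appears in round 4.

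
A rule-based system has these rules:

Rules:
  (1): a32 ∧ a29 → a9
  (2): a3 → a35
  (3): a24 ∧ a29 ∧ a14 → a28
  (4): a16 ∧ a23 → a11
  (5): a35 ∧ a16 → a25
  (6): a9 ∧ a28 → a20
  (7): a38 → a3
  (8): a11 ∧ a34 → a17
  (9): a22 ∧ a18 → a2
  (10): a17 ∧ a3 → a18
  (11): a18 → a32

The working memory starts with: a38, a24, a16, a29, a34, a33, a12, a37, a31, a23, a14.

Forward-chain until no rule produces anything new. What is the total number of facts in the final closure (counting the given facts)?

Round 1: (3) [a24 ∧ a29 ∧ a14 → a28]; (4) [a16 ∧ a23 → a11]; (7) [a38 → a3]. Adds a28, a11, a3.
Round 2: (2) [a3 → a35]; (8) [a11 ∧ a34 → a17]. Adds a35, a17.
Round 3: (5) [a35 ∧ a16 → a25]; (10) [a17 ∧ a3 → a18]. Adds a25, a18.
Round 4: (11) [a18 → a32]. Adds a32.
Round 5: (1) [a32 ∧ a29 → a9]. Adds a9.
Round 6: (6) [a9 ∧ a28 → a20]. Adds a20.
Closure: {a11, a12, a14, a16, a17, a18, a20, a23, a24, a25, a28, a29, a3, a31, a32, a33, a34, a35, a37, a38, a9} — 21 facts.

21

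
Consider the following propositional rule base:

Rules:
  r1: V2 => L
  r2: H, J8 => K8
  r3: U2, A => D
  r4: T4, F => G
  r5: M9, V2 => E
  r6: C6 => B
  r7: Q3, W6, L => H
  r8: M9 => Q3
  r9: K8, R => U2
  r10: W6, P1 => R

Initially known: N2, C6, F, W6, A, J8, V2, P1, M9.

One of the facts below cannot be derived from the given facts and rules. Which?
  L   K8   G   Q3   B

Round 1: r1 [V2 => L]; r5 [M9, V2 => E]; r6 [C6 => B]; r8 [M9 => Q3]; r10 [W6, P1 => R]. New: L, E, B, Q3, R.
Round 2: r7 [Q3, W6, L => H]. New: H.
Round 3: r2 [H, J8 => K8]. New: K8.
Round 4: r9 [K8, R => U2]. New: U2.
Round 5: r3 [U2, A => D]. New: D.
Derived: K8 (round 3), L (round 1), B (round 1), Q3 (round 1). G never appears in any round.

G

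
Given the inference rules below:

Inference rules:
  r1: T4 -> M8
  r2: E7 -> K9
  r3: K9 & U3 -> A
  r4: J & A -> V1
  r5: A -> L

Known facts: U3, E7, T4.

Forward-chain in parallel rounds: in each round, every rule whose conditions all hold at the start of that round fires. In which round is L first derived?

Round 1: r1 [T4 -> M8]; r2 [E7 -> K9]. New: M8, K9.
Round 2: r3 [K9 & U3 -> A]. New: A.
Round 3: r5 [A -> L]. New: L.
L first appears in round 3.

3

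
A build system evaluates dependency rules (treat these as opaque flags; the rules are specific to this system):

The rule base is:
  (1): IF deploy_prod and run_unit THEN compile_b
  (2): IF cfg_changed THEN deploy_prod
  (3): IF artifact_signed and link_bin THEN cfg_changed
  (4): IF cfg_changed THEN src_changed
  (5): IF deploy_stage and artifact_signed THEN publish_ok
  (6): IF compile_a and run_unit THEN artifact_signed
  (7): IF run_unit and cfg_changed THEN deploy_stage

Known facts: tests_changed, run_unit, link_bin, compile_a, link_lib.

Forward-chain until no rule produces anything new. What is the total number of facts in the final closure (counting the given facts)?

Round 1: (6) [IF compile_a and run_unit THEN artifact_signed]. Adds artifact_signed.
Round 2: (3) [IF artifact_signed and link_bin THEN cfg_changed]. Adds cfg_changed.
Round 3: (2) [IF cfg_changed THEN deploy_prod]; (4) [IF cfg_changed THEN src_changed]; (7) [IF run_unit and cfg_changed THEN deploy_stage]. Adds deploy_prod, src_changed, deploy_stage.
Round 4: (1) [IF deploy_prod and run_unit THEN compile_b]; (5) [IF deploy_stage and artifact_signed THEN publish_ok]. Adds compile_b, publish_ok.
Closure: {artifact_signed, cfg_changed, compile_a, compile_b, deploy_prod, deploy_stage, link_bin, link_lib, publish_ok, run_unit, src_changed, tests_changed} — 12 facts.

12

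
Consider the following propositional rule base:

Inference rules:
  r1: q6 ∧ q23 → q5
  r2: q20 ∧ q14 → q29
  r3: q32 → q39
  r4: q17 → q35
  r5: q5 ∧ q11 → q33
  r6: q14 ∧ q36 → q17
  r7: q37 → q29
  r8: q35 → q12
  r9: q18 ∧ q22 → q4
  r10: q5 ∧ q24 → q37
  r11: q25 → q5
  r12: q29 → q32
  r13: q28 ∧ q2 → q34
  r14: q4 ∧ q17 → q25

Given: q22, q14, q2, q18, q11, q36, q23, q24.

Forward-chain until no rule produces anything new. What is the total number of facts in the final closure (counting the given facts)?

19

Round 1: r6 [q14 ∧ q36 → q17]; r9 [q18 ∧ q22 → q4]. Adds q17, q4.
Round 2: r4 [q17 → q35]; r14 [q4 ∧ q17 → q25]. Adds q35, q25.
Round 3: r8 [q35 → q12]; r11 [q25 → q5]. Adds q12, q5.
Round 4: r5 [q5 ∧ q11 → q33]; r10 [q5 ∧ q24 → q37]. Adds q33, q37.
Round 5: r7 [q37 → q29]. Adds q29.
Round 6: r12 [q29 → q32]. Adds q32.
Round 7: r3 [q32 → q39]. Adds q39.
Closure: {q11, q12, q14, q17, q18, q2, q22, q23, q24, q25, q29, q32, q33, q35, q36, q37, q39, q4, q5} — 19 facts.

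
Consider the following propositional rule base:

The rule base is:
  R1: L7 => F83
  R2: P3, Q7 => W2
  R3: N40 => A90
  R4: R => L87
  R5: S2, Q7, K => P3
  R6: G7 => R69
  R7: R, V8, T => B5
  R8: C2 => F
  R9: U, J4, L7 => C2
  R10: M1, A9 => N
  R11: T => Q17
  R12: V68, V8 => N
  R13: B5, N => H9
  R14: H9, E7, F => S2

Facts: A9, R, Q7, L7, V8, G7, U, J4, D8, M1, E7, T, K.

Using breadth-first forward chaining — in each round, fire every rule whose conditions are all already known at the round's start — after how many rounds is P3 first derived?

4

Round 1 fires R1, R4, R6, R7, R9, R10, R11, giving F83, L87, R69, B5, C2, N, Q17.
Round 2 fires R8, R13, giving F, H9.
Round 3 fires R14, giving S2.
Round 4 fires R5, giving P3.
P3 first appears in round 4.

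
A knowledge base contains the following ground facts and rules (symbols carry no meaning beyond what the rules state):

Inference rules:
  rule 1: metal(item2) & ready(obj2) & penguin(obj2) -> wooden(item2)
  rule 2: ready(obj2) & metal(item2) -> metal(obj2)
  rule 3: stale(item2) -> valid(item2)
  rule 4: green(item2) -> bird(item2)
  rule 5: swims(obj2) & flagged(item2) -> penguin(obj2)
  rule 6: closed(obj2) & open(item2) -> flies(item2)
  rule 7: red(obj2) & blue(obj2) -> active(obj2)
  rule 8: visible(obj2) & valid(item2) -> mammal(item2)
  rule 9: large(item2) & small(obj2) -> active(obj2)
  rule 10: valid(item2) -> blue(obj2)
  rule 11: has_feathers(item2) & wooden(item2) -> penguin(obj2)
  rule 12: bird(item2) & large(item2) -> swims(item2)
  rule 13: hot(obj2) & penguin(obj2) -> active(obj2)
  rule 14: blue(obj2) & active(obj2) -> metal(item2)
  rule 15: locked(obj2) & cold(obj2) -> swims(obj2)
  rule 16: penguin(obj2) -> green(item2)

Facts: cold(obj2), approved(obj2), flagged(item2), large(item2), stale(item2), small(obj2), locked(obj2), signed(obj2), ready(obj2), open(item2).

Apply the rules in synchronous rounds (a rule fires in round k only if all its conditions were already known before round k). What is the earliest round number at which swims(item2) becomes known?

5

Round 1: rule 3 [stale(item2) -> valid(item2)]; rule 9 [large(item2) & small(obj2) -> active(obj2)]; rule 15 [locked(obj2) & cold(obj2) -> swims(obj2)]. Adds valid(item2), active(obj2), swims(obj2).
Round 2: rule 5 [swims(obj2) & flagged(item2) -> penguin(obj2)]; rule 10 [valid(item2) -> blue(obj2)]. Adds penguin(obj2), blue(obj2).
Round 3: rule 14 [blue(obj2) & active(obj2) -> metal(item2)]; rule 16 [penguin(obj2) -> green(item2)]. Adds metal(item2), green(item2).
Round 4: rule 1 [metal(item2) & ready(obj2) & penguin(obj2) -> wooden(item2)]; rule 2 [ready(obj2) & metal(item2) -> metal(obj2)]; rule 4 [green(item2) -> bird(item2)]. Adds wooden(item2), metal(obj2), bird(item2).
Round 5: rule 12 [bird(item2) & large(item2) -> swims(item2)]. Adds swims(item2).
swims(item2) first appears in round 5.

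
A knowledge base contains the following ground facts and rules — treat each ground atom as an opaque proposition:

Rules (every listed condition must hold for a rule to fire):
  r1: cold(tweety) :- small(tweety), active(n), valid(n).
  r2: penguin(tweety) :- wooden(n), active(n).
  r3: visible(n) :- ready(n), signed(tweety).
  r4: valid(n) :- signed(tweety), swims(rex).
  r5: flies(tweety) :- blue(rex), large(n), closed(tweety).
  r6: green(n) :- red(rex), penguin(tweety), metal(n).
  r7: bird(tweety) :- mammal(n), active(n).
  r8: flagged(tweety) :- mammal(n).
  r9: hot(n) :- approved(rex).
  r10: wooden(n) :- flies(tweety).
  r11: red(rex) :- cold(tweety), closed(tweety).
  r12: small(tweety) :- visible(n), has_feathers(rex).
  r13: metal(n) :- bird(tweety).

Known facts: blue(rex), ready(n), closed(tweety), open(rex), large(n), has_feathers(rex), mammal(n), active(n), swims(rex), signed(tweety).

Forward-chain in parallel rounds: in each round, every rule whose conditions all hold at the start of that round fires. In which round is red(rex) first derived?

[1] r3 [visible(n) :- ready(n), signed(tweety).]; r4 [valid(n) :- signed(tweety), swims(rex).]; r5 [flies(tweety) :- blue(rex), large(n), closed(tweety).]; r7 [bird(tweety) :- mammal(n), active(n).]; r8 [flagged(tweety) :- mammal(n).]. ⇒ new: visible(n), valid(n), flies(tweety), bird(tweety), flagged(tweety).
[2] r10 [wooden(n) :- flies(tweety).]; r12 [small(tweety) :- visible(n), has_feathers(rex).]; r13 [metal(n) :- bird(tweety).]. ⇒ new: wooden(n), small(tweety), metal(n).
[3] r1 [cold(tweety) :- small(tweety), active(n), valid(n).]; r2 [penguin(tweety) :- wooden(n), active(n).]. ⇒ new: cold(tweety), penguin(tweety).
[4] r11 [red(rex) :- cold(tweety), closed(tweety).]. ⇒ new: red(rex).
red(rex) first appears in round 4.

4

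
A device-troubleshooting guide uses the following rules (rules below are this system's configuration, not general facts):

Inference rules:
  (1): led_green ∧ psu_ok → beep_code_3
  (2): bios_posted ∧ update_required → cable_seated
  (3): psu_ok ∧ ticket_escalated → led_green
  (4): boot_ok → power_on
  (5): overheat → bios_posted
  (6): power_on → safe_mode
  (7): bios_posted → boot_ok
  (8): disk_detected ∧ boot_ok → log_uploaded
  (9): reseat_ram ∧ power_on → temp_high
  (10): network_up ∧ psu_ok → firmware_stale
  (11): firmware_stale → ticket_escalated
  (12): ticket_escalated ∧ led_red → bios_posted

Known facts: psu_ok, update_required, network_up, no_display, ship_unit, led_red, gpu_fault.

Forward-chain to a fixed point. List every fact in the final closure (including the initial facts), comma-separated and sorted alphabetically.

beep_code_3, bios_posted, boot_ok, cable_seated, firmware_stale, gpu_fault, led_green, led_red, network_up, no_display, power_on, psu_ok, safe_mode, ship_unit, ticket_escalated, update_required

Round 1: (10) [network_up ∧ psu_ok → firmware_stale]. Adds firmware_stale.
Round 2: (11) [firmware_stale → ticket_escalated]. Adds ticket_escalated.
Round 3: (3) [psu_ok ∧ ticket_escalated → led_green]; (12) [ticket_escalated ∧ led_red → bios_posted]. Adds led_green, bios_posted.
Round 4: (1) [led_green ∧ psu_ok → beep_code_3]; (2) [bios_posted ∧ update_required → cable_seated]; (7) [bios_posted → boot_ok]. Adds beep_code_3, cable_seated, boot_ok.
Round 5: (4) [boot_ok → power_on]. Adds power_on.
Round 6: (6) [power_on → safe_mode]. Adds safe_mode.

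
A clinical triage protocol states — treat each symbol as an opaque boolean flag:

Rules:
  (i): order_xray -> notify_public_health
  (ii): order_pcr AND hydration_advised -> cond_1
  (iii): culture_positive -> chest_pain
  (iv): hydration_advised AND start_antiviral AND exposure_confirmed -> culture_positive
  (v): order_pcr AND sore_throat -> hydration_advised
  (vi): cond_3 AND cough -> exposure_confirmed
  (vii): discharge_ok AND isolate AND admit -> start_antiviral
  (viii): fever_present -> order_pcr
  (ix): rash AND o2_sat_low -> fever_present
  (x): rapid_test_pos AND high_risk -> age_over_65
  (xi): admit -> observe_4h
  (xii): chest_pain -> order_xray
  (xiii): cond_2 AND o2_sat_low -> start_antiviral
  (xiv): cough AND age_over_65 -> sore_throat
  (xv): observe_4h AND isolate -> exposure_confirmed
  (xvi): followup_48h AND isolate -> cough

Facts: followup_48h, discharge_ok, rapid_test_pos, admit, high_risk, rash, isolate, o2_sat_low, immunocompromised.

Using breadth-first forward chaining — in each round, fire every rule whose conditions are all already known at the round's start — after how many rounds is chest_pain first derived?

Round 1 — (vii), (ix), (x), (xi), (xvi), derive start_antiviral, fever_present, age_over_65, observe_4h, cough.
Round 2 — (viii), (xiv), (xv), derive order_pcr, sore_throat, exposure_confirmed.
Round 3 — (v), derive hydration_advised.
Round 4 — (ii), (iv), derive cond_1, culture_positive.
Round 5 — (iii), derive chest_pain.
chest_pain first appears in round 5.

5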